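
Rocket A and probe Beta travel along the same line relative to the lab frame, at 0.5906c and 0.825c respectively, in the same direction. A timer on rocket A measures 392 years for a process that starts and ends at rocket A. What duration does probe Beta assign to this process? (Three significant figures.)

441 years

The velocity of rocket A relative to probe Beta is (0.5906 − 0.825)c / (1 − 0.5906×0.825) = −0.45714c; relative speed 0.45714c.
At |u| = 0.45714c, γ = (1 − 0.208977)^(−1/2) = 1.1244.
Rocket A's interval is proper; time dilation gives Δt_B = γΔτ = 1.1244 × 392 years = 441 years.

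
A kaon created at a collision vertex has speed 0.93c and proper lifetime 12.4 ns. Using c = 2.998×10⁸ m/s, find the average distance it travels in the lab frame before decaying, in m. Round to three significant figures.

9.41 m

With β = 0.93, γ = 1/√(1 − 0.93²) = 1/√0.1351 = 2.7206.
Lab-frame lifetime: Δt = γτ = 2.7206 × 12.4 ns = 33.735 ns.
Distance: d = vΔt = 0.93 × 2.998×10⁸ m/s × 3.3735×10^-8 s = 9.41 m.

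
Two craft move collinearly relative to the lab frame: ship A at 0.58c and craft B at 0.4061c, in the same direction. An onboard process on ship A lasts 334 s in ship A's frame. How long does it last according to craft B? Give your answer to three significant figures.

Speed of ship A in craft B's frame: u = (v_A − v_B)/(1 − v_A v_B/c²) = (0.58 − 0.4061)/(1 − 0.58×0.4061) = 0.1739/0.764462 = 0.22748; |u| = 0.22748c.
γ for this relative speed: γ = 1/√(1 − 0.0517472) = 1.0269.
Ship A's interval is proper; time dilation gives Δt_B = γΔτ = 1.0269 × 334 s = 343 s.

343 s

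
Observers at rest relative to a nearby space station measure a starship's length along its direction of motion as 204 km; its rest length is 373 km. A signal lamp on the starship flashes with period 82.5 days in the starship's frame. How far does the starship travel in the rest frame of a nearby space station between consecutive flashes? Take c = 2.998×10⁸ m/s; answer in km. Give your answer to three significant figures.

3.27×10^12 km

From L = L₀/γ: γ = 373/204 = 1.82843.
β = √(1 − 1/γ²) = 0.83719. Lab-frame period = γτ = 1.82843×82.5 days = 150.85 days. Distance = βc × γτ = 0.83719 × 2.998×10⁸ m/s × 13033440 s = 3.2713×10^15 m = 3.27×10^12 km.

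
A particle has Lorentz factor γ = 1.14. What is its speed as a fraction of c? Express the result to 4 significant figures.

β = √(1 − 1/γ²) = √(1 − 1/1.2996) = √0.230532 = 0.4801.

0.4801c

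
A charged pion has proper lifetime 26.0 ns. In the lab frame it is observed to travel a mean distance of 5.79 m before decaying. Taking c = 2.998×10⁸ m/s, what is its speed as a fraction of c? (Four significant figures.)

0.5963c

Let x = d/(cτ) = 5.790 m / (2.998×10⁸ m/s × 2.600×10^-8 s) = 0.7428. Since d = βγcτ, x = βγ = β/√(1−β²).
Solving: β² = x²/(1+x²) = 0.551752/1.551752 = 0.355567, so β = 0.5963.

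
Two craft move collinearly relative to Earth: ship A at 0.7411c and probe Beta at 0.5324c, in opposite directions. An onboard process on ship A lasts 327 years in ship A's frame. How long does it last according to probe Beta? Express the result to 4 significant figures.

Transform ship A's velocity into probe Beta's frame: (0.7411 + 0.5324)/(1 + 0.7411·0.5324) = 1.2735/1.39456164, so the relative speed is 0.91319c.
γ for this relative speed: γ = 1/√(1 − 0.833916) = 2.4538.
Ship A's interval is proper; time dilation gives Δt_B = γΔτ = 2.4538 × 327 years = 802.4 years.

802.4 years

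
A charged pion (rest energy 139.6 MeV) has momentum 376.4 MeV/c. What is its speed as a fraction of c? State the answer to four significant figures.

βγ = pc/(mc²) = 376.4/139.6 = 2.6963.
Since γ² = 1 + (βγ)² = 8.27003, γ = √8.27003 = 2.87577, and β = (βγ)/γ = 2.6963/2.87577 = 0.9376.

0.9376c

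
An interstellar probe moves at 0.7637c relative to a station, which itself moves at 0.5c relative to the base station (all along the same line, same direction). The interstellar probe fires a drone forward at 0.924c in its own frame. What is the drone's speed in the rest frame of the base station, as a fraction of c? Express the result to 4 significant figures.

0.9965c

Compose velocities in two stages. Stage 1 (into S'): u₁ = (0.924+0.7637)/(1+0.924×0.7637) = 0.98947.
Stage 2 (into S): u = (0.98947+0.5)/(1+0.98947×0.5) = 0.99648, so the speed is 0.9965c.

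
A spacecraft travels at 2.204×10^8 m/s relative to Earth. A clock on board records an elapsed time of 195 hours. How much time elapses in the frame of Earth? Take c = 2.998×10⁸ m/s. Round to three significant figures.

288 hours

β = v/c = (2.204×10^8 m/s)/(2.998×10⁸ m/s) = 0.735157.
γ = 1/√(1 − β²) = 1/√(1 − 0.5404558) = 1/√0.4595442 = 1/0.677897 = 1.4752.
The onboard clock measures proper time, so the interval in the rest frame of Earth is dilated: Δt = γ·Δτ = 1.4752 × 195 hours = 288 hours.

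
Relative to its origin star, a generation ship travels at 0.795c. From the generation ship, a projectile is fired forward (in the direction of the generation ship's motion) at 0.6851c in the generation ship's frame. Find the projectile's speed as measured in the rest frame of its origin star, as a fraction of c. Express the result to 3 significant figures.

In units of c, u = (u' + v)/(1 + u'v) with u' = 0.6851 and v = 0.795.
Numerator: 0.6851 + 0.795 = 1.4801. Denominator: 1 + (0.6851)(0.795) = 1.5446545.
u = 1.4801/1.5446545 = 0.95821, so the speed is 0.958c.

0.958c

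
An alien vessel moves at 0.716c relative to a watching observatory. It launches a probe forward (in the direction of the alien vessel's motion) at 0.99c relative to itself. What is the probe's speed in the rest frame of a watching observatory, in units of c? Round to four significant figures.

Relativistic velocity addition: u = (u' + v)/(1 + u'v/c²), with u' = 0.99c and v = 0.716c.
Numerator: 0.99 + 0.716 = 1.706. Denominator: 1 + (0.99)(0.716) = 1.70884.
u = 1.706/1.70884 = 0.99834, so the speed is 0.9983c.

0.9983c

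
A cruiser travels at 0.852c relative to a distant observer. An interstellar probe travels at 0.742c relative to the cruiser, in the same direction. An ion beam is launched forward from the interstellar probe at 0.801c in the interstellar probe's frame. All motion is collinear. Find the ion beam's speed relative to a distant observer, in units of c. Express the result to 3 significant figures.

0.997c

Compose velocities in two stages. Stage 1 (into S'): u₁ = (0.801+0.742)/(1+0.801×0.742) = 0.9678.
Stage 2 (into S): u = (0.9678+0.852)/(1+0.9678×0.852) = 0.99739, so the speed is 0.997c.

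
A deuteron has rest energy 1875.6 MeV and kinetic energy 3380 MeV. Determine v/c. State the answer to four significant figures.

γ = 1 + K/(mc²) = 1 + 3380/1875.6 = 2.8021.
β = √(1 − 1/γ²) = √(1 − 0.12736) = √0.87264 = 0.9342.

0.9342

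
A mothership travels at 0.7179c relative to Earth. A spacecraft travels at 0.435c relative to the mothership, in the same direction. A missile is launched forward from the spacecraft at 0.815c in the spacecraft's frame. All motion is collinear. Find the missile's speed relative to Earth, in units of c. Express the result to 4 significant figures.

First combine the missile and spacecraft (S''→S'): u₁ = (0.815 + 0.435)/(1 + 0.815×0.435) = 1.25/1.354525 = 0.92283.
Then combine with the mothership (S'→S): u = (0.92283 + 0.7179)/(1 + 0.92283×0.7179) = 1.64073/1.662499657 = 0.98691.

0.9869c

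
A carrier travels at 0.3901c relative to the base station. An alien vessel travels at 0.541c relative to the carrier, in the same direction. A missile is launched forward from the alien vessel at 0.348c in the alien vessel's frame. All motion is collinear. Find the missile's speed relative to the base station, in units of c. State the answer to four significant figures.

Compose velocities in two stages. Stage 1 (into S'): u₁ = (0.348+0.541)/(1+0.348×0.541) = 0.74815.
Stage 2 (into S): u = (0.74815+0.3901)/(1+0.74815×0.3901) = 0.8811, so the speed is 0.8811c.

0.8811c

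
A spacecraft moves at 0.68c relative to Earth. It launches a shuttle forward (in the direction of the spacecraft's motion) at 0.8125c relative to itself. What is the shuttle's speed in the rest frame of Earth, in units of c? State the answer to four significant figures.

0.9614c

In units of c, u = (u' + v)/(1 + u'v) with u' = 0.8125 and v = 0.68.
Numerator: 0.8125 + 0.68 = 1.4925. Denominator: 1 + (0.8125)(0.68) = 1.5525.
u = 1.4925/1.5525 = 0.96135, so the speed is 0.9614c.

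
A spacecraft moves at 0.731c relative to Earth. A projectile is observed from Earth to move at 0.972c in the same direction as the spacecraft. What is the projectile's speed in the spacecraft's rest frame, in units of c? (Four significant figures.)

0.8326c

Transform to the spacecraft's frame: u' = (u − v)/(1 − uv/c²).
u' = (0.972 − 0.731)/(1 − 0.972×0.731) = 0.241/0.289468 = 0.83256.
Speed in the spacecraft's frame: 0.8326c (in the same direction).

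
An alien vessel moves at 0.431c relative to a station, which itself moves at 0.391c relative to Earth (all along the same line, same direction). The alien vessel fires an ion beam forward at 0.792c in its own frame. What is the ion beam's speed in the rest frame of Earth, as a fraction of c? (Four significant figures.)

Apply u = (u'+v)/(1+u'v) twice. Ion beam in the station frame: (0.792+0.431)/(1+0.792·0.431) = 1.223/1.341352 = 0.91177c.
That velocity, transformed to the rest frame of Earth: (0.91177+0.391)/(1+0.91177·0.391) = 1.30277/1.35650207 = 0.96039c.

0.9604c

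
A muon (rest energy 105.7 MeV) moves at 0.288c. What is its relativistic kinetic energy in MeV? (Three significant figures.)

γ = 1/√(1 − β²) = 1/√(1 − 0.082944) = 1/√0.917056 = 1.044244.
Kinetic energy: K = (γ − 1)mc² = (1.044244 − 1) × 105.7 MeV = 0.044244 × 105.7 = 4.68 MeV.

4.68 MeV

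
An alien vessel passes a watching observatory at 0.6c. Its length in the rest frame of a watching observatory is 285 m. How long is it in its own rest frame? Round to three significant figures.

γ = 1/√(1 − β²) = 1/√(1 − 0.36) = 1/√0.64 = 1/0.8 = 1.25.
Proper length: L₀ = γ·L = 1.25 × 285 = 356 m.

356 m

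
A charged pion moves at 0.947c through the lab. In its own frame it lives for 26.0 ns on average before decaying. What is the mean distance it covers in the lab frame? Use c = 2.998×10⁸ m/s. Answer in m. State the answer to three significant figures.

23.0 m

γ = 1/√(1 − β²) = 1/√(1 − 0.896809) = 1/√0.103191 = 1/0.321234 = 3.113.
Lab-frame lifetime: Δt = γτ = 3.113 × 26.0 ns = 80.938 ns.
Distance: d = vΔt = 0.947 × 2.998×10⁸ m/s × 8.0938×10^-8 s = 23.0 m.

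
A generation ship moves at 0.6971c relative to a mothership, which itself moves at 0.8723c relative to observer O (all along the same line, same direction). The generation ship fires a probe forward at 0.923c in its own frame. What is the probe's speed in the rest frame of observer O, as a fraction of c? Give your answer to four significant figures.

0.9990c

Apply u = (u'+v)/(1+u'v) twice. Probe in the mothership frame: (0.923+0.6971)/(1+0.923·0.6971) = 1.6201/1.6434233 = 0.98581c.
That velocity, transformed to the rest frame of observer O: (0.98581+0.8723)/(1+0.98581·0.8723) = 1.85811/1.859922063 = 0.99903c.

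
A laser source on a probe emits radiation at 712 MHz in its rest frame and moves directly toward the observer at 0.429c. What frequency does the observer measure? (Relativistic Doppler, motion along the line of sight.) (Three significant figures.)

Relativistic Doppler (source moving toward): f_obs = f_src · √((1+β)/(1−β)).
With β = 0.429: factor = √(1.429/0.571) = 1.582.
f_obs = 712 × 1.582 = 1130 MHz.

1130 MHz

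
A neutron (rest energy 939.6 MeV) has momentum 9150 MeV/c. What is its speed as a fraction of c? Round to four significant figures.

0.9948c

βγ = pc/(mc²) = 9150/939.6 = 9.7382.
Since γ² = 1 + (βγ)² = 95.8325, γ = √95.8325 = 9.78941, and β = (βγ)/γ = 9.7382/9.78941 = 0.9948.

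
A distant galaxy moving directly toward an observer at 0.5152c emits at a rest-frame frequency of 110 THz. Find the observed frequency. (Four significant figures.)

Relativistic Doppler (source moving toward): f_obs = f_src · √((1+β)/(1−β)).
With β = 0.5152: factor = √(1.5152/0.4848) = 1.7679.
f_obs = 110 × 1.7679 = 194.5 THz.

194.5 THz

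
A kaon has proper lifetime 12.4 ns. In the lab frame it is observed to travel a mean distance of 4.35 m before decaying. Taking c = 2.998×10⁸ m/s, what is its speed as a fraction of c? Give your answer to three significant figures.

0.760c

Let x = d/(cτ) = 4.350 m / (2.998×10⁸ m/s × 1.240×10^-8 s) = 1.1701. Since d = βγcτ, x = βγ = β/√(1−β²).
Solving: β² = x²/(1+x²) = 1.36913/2.36913 = 0.577904, so β = 0.760.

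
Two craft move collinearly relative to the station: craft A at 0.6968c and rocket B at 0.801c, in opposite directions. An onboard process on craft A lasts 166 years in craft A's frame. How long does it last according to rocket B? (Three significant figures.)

Transform craft A's velocity into rocket B's frame: (0.6968 + 0.801)/(1 + 0.6968·0.801) = 1.4978/1.5581368, so the relative speed is 0.96128c.
At |u| = 0.96128c, γ = (1 − 0.924059)^(−1/2) = 3.6288.
The clock on craft A records proper time, so rocket B measures Δt = γΔτ = 3.6288 × 166 = 602 years.

602 years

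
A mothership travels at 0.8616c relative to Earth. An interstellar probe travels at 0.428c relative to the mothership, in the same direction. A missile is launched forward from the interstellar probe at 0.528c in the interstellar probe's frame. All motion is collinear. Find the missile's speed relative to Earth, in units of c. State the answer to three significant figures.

Compose velocities in two stages. Stage 1 (into S'): u₁ = (0.528+0.428)/(1+0.528×0.428) = 0.77978.
Stage 2 (into S): u = (0.77978+0.8616)/(1+0.77978×0.8616) = 0.98177, so the speed is 0.982c.

0.982c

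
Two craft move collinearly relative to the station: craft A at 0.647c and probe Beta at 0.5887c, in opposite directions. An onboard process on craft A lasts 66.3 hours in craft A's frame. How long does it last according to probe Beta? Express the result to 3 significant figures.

The velocity of craft A relative to probe Beta is (0.647 + 0.5887)c / (1 + 0.647×0.5887) = 0.89486c; relative speed 0.89486c.
At |u| = 0.89486c, γ = (1 − 0.800774)^(−1/2) = 2.2404.
The clock on craft A records proper time, so probe Beta measures Δt = γΔτ = 2.2404 × 66.3 = 149 hours.

149 hours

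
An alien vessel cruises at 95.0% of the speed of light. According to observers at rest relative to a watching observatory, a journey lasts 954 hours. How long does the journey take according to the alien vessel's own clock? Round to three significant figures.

298 hours

γ = 1/√(1 − β²) = 1/√(1 − 0.9025) = 1/√0.0975 = 1/0.31225 = 3.2026.
The moving clock records proper time: Δτ = Δt/γ = 954/3.2026 = 298 hours.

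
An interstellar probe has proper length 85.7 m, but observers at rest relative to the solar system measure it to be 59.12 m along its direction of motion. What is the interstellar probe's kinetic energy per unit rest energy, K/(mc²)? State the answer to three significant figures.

γ = L₀/L = 85.7/59.12 = 1.44959.
Since K = (γ−1)mc², K/(mc²) = 1.44959 − 1 = 0.450.

0.450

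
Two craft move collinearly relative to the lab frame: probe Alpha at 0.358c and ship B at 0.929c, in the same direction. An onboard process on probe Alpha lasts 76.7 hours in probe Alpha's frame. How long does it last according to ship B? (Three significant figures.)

148 hours

Speed of probe Alpha in ship B's frame: u = (v_A − v_B)/(1 − v_A v_B/c²) = (0.358 − 0.929)/(1 − 0.358×0.929) = −0.571/0.667418 = −0.85554; |u| = 0.85554c.
γ for this relative speed: γ = 1/√(1 − 0.731949) = 1.9315.
The clock on probe Alpha records proper time, so ship B measures Δt = γΔτ = 1.9315 × 76.7 = 148 hours.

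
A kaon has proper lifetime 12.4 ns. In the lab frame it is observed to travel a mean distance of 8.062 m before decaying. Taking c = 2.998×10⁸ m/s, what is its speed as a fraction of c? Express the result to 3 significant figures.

0.908c

Let x = d/(cτ) = 8.062 m / (2.998×10⁸ m/s × 1.240×10^-8 s) = 2.1687. Since d = βγcτ, x = βγ = β/√(1−β²).
Solving: β² = x²/(1+x²) = 4.70326/5.70326 = 0.824662, so β = 0.908.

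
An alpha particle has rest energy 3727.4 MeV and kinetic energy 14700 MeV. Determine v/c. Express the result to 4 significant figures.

0.9793

K = (γ−1)mc², so γ = 1 + 14700/3727.4 = 4.9438.
Then v/c = √(1 − γ⁻²) = √(1 − 0.0409146) = √0.9590854 = 0.9793.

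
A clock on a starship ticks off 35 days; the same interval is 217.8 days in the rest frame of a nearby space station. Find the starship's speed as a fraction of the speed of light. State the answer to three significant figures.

γ = Δt/Δτ = 217.8/35 = 6.2229.
β = √(1 − 1/γ²) = √(1 − 0.0258235) = √0.9741765 = 0.987.

0.987c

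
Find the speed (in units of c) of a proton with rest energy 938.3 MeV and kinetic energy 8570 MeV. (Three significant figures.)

γ = 1 + K/(mc²) = 1 + 8570/938.3 = 10.134.
β = √(1 − 1/γ²) = √(1 − 0.00973729) = √0.99026271 = 0.995.

0.995c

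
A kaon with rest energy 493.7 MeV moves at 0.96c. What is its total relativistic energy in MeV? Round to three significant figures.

With β = 0.96, γ = 1/√(1 − 0.96²) = 1/√0.0784 = 3.5714.
Total energy: E = γmc² = 3.5714 × 493.7 MeV = 1760 MeV.

1760 MeV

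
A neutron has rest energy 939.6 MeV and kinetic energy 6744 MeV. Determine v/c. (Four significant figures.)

K = (γ−1)mc², so γ = 1 + 6744/939.6 = 8.1775.
Then v/c = √(1 − γ⁻²) = √(1 − 0.0149541) = √0.9850459 = 0.9925.

0.9925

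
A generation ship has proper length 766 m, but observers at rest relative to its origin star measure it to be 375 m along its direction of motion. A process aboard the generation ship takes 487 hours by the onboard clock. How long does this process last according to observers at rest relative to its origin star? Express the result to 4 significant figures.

From L = L₀/γ: γ = 766/375 = 2.04267.
Δt = γΔτ = 2.04267 × 487 = 994.8 hours.

994.8 hours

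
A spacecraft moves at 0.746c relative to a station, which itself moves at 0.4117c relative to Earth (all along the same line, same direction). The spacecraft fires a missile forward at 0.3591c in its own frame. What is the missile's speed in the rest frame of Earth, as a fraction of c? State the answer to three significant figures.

0.944c

First combine the missile and spacecraft (S''→S'): u₁ = (0.3591 + 0.746)/(1 + 0.3591×0.746) = 1.1051/1.2678886 = 0.87161.
Then combine with the station (S'→S): u = (0.87161 + 0.4117)/(1 + 0.87161×0.4117) = 1.28331/1.358841837 = 0.94441.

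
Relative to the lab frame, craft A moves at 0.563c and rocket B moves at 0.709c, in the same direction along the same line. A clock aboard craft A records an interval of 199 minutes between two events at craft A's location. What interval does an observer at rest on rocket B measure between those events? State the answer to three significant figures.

Transform craft A's velocity into rocket B's frame: (0.563 − 0.709)/(1 − 0.563·0.709) = −0.146/0.600833, so the relative speed is 0.243c.
At |u| = 0.243c, γ = (1 − 0.059049)^(−1/2) = 1.0309.
The clock on craft A records proper time, so rocket B measures Δt = γΔτ = 1.0309 × 199 = 205 minutes.

205 minutes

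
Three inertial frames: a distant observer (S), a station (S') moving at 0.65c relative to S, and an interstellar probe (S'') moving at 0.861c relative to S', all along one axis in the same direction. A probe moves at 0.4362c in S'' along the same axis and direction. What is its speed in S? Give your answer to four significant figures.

0.9876c

Apply u = (u'+v)/(1+u'v) twice. Probe in the station frame: (0.4362+0.861)/(1+0.4362·0.861) = 1.2972/1.3755682 = 0.94303c.
That velocity, transformed to the rest frame of a distant observer: (0.94303+0.65)/(1+0.94303·0.65) = 1.59303/1.6129695 = 0.98764c.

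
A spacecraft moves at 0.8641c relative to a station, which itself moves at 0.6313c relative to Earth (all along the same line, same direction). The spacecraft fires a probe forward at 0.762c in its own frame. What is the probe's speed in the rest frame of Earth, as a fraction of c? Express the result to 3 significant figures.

Apply u = (u'+v)/(1+u'v) twice. Probe in the station frame: (0.762+0.8641)/(1+0.762·0.8641) = 1.6261/1.6584442 = 0.9805c.
That velocity, transformed to the rest frame of Earth: (0.9805+0.6313)/(1+0.9805·0.6313) = 1.6118/1.61898965 = 0.99556c.

0.996c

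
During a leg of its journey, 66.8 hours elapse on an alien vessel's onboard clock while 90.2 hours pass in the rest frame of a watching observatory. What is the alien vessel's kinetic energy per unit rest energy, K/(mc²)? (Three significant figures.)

0.350

The time-dilation ratio gives γ = 90.2/66.8 = 1.3503.
Since K = (γ−1)mc², K/(mc²) = 1.3503 − 1 = 0.350.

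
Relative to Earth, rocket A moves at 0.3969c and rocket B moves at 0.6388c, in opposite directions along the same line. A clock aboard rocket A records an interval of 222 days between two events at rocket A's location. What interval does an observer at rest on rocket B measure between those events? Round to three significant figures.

394 days

Transform rocket A's velocity into rocket B's frame: (0.3969 + 0.6388)/(1 + 0.3969·0.6388) = 1.0357/1.25353972, so the relative speed is 0.82622c.
At |u| = 0.82622c, γ = (1 − 0.682639)^(−1/2) = 1.7751.
The clock on rocket A records proper time, so rocket B measures Δt = γΔτ = 1.7751 × 222 = 394 days.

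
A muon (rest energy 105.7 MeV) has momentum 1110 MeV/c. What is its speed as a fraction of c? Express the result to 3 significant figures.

0.995c

pc/(mc²) = 1110/105.7 = 10.501 = βγ = β/√(1−β²).
So β² = x²/(1 + x²) with x = 10.501: x² = 110.271, β² = 110.271/111.271 = 0.991013, β = 0.995.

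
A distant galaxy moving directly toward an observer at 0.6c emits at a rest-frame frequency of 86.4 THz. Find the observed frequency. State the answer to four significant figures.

172.8 THz

Relativistic Doppler (source moving toward): f_obs = f_src · √((1+β)/(1−β)).
With β = 0.6: factor = √(1.6/0.4) = 2.
f_obs = 86.4 × 2 = 172.8 THz.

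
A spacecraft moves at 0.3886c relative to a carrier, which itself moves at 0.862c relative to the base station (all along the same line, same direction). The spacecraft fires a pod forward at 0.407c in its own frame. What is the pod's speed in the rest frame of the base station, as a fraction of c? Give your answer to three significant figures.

0.973c

Apply u = (u'+v)/(1+u'v) twice. Pod in the carrier frame: (0.407+0.3886)/(1+0.407·0.3886) = 0.7956/1.1581602 = 0.68695c.
That velocity, transformed to the rest frame of the base station: (0.68695+0.862)/(1+0.68695·0.862) = 1.54895/1.5921509 = 0.97287c.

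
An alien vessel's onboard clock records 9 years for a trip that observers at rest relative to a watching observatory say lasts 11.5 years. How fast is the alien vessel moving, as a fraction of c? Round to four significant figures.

γ = Δt/Δτ = 11.5/9 = 1.2778.
β = √(1 − 1/γ²) = √(1 − 0.612455) = √0.387545 = 0.6225.

0.6225c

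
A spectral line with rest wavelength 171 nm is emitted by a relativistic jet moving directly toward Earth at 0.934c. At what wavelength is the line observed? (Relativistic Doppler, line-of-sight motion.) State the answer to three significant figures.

31.6 nm

Relativistic Doppler for wavelength: λ_obs = λ_src · √((1−β)/(1+β)).
With β = 0.934: factor = √(0.066/1.934) = 0.18473.
λ_obs = 171 × 0.18473 = 31.6 nm.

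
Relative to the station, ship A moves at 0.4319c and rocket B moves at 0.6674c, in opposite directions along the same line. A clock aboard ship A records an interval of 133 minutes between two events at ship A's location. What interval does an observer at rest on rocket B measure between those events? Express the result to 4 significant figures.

255.1 minutes

Speed of ship A in rocket B's frame: u = (v_A + v_B)/(1 + v_A v_B/c²) = (0.4319 + 0.6674)/(1 + 0.4319×0.6674) = 1.0993/1.28825006 = 0.85333; |u| = 0.85333c.
At |u| = 0.85333c, γ = (1 − 0.728172)^(−1/2) = 1.918.
The clock on ship A records proper time, so rocket B measures Δt = γΔτ = 1.918 × 133 = 255.1 minutes.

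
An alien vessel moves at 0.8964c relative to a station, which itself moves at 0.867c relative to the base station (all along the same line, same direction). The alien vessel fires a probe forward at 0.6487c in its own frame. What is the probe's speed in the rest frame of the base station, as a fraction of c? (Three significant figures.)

Apply u = (u'+v)/(1+u'v) twice. Probe in the station frame: (0.6487+0.8964)/(1+0.6487·0.8964) = 1.5451/1.58149468 = 0.97699c.
That velocity, transformed to the rest frame of the base station: (0.97699+0.867)/(1+0.97699·0.867) = 1.84399/1.84705033 = 0.99834c.

0.998c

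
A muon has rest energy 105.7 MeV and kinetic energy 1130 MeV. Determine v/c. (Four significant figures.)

γ = 1 + K/(mc²) = 1 + 1130/105.7 = 11.691.
β = √(1 − 1/γ²) = √(1 − 0.00731639) = √0.99268361 = 0.9963.

0.9963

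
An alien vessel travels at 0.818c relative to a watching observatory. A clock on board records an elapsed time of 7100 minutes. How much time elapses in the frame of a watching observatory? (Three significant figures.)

With β = 0.818, γ = 1/√(1 − 0.818²) = 1/√0.330876 = 1.7385.
Time dilation: Δt = γ·Δτ = 1.7385 × 7100 = 12300 minutes.

12300 minutes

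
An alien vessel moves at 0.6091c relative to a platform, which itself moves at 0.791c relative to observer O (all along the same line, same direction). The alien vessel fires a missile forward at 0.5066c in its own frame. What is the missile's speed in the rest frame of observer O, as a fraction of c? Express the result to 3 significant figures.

0.982c

Compose velocities in two stages. Stage 1 (into S'): u₁ = (0.5066+0.6091)/(1+0.5066×0.6091) = 0.85261.
Stage 2 (into S): u = (0.85261+0.791)/(1+0.85261×0.791) = 0.9816, so the speed is 0.982c.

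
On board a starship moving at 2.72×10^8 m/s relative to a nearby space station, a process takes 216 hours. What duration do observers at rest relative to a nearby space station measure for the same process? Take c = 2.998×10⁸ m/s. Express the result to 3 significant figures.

β = v/c = (2.72×10^8 m/s)/(2.998×10⁸ m/s) = 0.907272.
Lorentz factor: γ = (1 − 0.8231425)^(−1/2) = 2.3779.
The onboard clock measures proper time, so the interval in the rest frame of a nearby space station is dilated: Δt = γ·Δτ = 2.3779 × 216 hours = 514 hours.

514 hours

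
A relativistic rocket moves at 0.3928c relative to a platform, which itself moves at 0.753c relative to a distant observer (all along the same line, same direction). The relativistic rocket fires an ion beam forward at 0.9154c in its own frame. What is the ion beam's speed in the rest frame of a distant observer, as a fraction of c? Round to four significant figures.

0.9946c

Compose velocities in two stages. Stage 1 (into S'): u₁ = (0.9154+0.3928)/(1+0.9154×0.3928) = 0.96222.
Stage 2 (into S): u = (0.96222+0.753)/(1+0.96222×0.753) = 0.99459, so the speed is 0.9946c.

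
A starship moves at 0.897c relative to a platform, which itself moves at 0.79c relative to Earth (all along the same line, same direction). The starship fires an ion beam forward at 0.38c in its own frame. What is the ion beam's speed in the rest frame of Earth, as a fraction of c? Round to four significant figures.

First combine the ion beam and starship (S''→S'): u₁ = (0.38 + 0.897)/(1 + 0.38×0.897) = 1.277/1.34086 = 0.95237.
Then combine with the platform (S'→S): u = (0.95237 + 0.79)/(1 + 0.95237×0.79) = 1.74237/1.7523723 = 0.99429.

0.9943c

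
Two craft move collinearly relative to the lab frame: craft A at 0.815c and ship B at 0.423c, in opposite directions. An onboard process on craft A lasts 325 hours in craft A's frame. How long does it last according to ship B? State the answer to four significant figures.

832.4 hours

The velocity of craft A relative to ship B is (0.815 + 0.423)c / (1 + 0.815×0.423) = 0.92062c; relative speed 0.92062c.
γ for this relative speed: γ = 1/√(1 − 0.847541) = 2.5611.
Craft A's interval is proper; time dilation gives Δt_B = γΔτ = 2.5611 × 325 hours = 832.4 hours.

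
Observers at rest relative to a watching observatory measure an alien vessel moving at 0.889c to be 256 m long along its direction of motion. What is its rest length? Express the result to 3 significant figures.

β² = 0.790321, so γ = 1/√0.209679 = 2.1838.
Proper length: L₀ = γ·L = 2.1838 × 256 = 559 m.

559 m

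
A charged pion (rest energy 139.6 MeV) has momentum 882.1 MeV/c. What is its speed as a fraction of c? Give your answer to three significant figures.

0.988c

βγ = pc/(mc²) = 882.1/139.6 = 6.3188.
Since γ² = 1 + (βγ)² = 40.9272, γ = √40.9272 = 6.39744, and β = (βγ)/γ = 6.3188/6.39744 = 0.988.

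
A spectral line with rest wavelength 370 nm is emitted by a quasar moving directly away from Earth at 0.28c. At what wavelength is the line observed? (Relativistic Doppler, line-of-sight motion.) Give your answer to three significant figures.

Relativistic Doppler for wavelength: λ_obs = λ_src · √((1+β)/(1−β)).
With β = 0.28: factor = √(1.28/0.72) = 1.3333.
λ_obs = 370 × 1.3333 = 493 nm.

493 nm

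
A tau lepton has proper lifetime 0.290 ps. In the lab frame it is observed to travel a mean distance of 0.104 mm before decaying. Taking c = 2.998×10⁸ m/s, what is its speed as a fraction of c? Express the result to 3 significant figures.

0.767c

d = βγcτ ⇒ βγ = d/(cτ) = 1.040×10^-4 m / (8.6942×10^-5 m) = 1.1962.
β = (βγ)/√(1+(βγ)²) = 1.1962/√2.43089 = 0.767.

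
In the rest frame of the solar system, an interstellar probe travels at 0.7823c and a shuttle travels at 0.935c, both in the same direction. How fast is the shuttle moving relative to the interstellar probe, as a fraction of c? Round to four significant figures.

Transform to the interstellar probe's frame: u' = (u − v)/(1 − uv/c²).
u' = (0.935 − 0.7823)/(1 − 0.935×0.7823) = 0.1527/0.2685495 = 0.56861.
Speed in the interstellar probe's frame: 0.5686c (in the same direction).

0.5686c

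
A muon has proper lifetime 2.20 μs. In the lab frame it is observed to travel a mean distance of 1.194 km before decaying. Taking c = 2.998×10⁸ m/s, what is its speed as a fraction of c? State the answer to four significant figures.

0.8753c

Let x = d/(cτ) = 1194 m / (2.998×10⁸ m/s × 2.200×10^-6 s) = 1.8103. Since d = βγcτ, x = βγ = β/√(1−β²).
Solving: β² = x²/(1+x²) = 3.27719/4.27719 = 0.766202, so β = 0.8753.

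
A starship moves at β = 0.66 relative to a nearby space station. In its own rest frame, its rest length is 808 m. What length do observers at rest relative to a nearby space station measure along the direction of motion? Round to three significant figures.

With β = 0.66, γ = 1/√(1 − 0.66²) = 1/√0.5644 = 1.3311.
Along the direction of motion the measured length is L₀/γ = 808/1.3311 = 607 m.

607 m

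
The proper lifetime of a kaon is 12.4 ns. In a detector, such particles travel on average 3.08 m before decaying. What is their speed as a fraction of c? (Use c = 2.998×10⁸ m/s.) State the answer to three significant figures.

d = βγcτ ⇒ βγ = d/(cτ) = 3.080 m / (3.71752 m) = 0.82851.
β = (βγ)/√(1+(βγ)²) = 0.82851/√1.686429 = 0.638.

0.638c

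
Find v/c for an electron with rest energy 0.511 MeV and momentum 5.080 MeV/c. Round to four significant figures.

pc/(mc²) = 5.080/0.511 = 9.9413 = βγ = β/√(1−β²).
So β² = x²/(1 + x²) with x = 9.9413: x² = 98.8294, β² = 98.8294/99.8294 = 0.989983, β = 0.9950.

0.9950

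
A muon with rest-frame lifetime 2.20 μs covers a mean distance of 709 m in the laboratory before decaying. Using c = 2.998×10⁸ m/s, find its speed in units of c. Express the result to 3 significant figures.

0.732c

Lab distance = (lab lifetime)·v = γτ·βc, so βγ = d/(cτ) = 709.0/(2.998×10⁸ × 2.200×10^-6) = 1.075.
With βγ = 1.075: γ² = 1 + (βγ)² = 2.15562, and β = (βγ)/γ = 1.075/1.4682 = 0.732.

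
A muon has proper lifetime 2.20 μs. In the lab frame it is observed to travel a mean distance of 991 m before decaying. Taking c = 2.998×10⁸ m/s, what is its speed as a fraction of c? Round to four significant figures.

d = βγcτ ⇒ βγ = d/(cτ) = 991.0 m / (659.56 m) = 1.5025.
β = (βγ)/√(1+(βγ)²) = 1.5025/√3.25751 = 0.8325.

0.8325c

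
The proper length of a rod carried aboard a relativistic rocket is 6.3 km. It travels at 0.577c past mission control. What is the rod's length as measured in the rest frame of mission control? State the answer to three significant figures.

With β = 0.577, γ = 1/√(1 − 0.577²) = 1/√0.667071 = 1.2244.
Length contraction: L = L₀/γ = 6.3/1.2244 = 5.15 km.

5.15 km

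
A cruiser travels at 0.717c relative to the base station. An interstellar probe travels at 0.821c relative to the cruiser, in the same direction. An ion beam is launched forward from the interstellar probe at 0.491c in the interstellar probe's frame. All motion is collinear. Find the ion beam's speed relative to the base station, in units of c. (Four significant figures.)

0.9890c

First combine the ion beam and interstellar probe (S''→S'): u₁ = (0.491 + 0.821)/(1 + 0.491×0.821) = 1.312/1.403111 = 0.93507.
Then combine with the cruiser (S'→S): u = (0.93507 + 0.717)/(1 + 0.93507×0.717) = 1.65207/1.67044519 = 0.989.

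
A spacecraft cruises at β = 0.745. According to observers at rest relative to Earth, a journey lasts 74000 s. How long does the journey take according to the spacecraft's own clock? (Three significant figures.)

β² = 0.555025, so γ = 1/√0.444975 = 1.4991.
The moving clock records proper time: Δτ = Δt/γ = 74000/1.4991 = 49400 s.

49400 s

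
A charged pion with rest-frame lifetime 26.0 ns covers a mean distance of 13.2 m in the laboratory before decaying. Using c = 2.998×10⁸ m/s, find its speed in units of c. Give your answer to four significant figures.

Let x = d/(cτ) = 13.20 m / (2.998×10⁸ m/s × 2.600×10^-8 s) = 1.6934. Since d = βγcτ, x = βγ = β/√(1−β²).
Solving: β² = x²/(1+x²) = 2.8676/3.8676 = 0.741442, so β = 0.8611.

0.8611c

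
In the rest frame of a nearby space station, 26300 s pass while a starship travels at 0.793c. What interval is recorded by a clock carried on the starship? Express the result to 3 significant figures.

16000 s

With β = 0.793, γ = 1/√(1 − 0.793²) = 1/√0.371151 = 1.6414.
The moving clock records proper time: Δτ = Δt/γ = 26300/1.6414 = 16000 s.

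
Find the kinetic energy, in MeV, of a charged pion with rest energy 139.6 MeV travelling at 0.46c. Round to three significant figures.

17.6 MeV

γ = 1/√(1 − β²) = 1/√(1 − 0.2116) = 1/√0.7884 = 1/0.887919 = 1.12623.
Kinetic energy: K = (γ − 1)mc² = (1.12623 − 1) × 139.6 MeV = 0.12623 × 139.6 = 17.6 MeV.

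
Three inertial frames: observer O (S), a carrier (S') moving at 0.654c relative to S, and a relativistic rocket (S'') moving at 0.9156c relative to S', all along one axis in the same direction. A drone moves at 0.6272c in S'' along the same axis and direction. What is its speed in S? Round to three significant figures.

0.996c

Compose velocities in two stages. Stage 1 (into S'): u₁ = (0.6272+0.9156)/(1+0.6272×0.9156) = 0.98001.
Stage 2 (into S): u = (0.98001+0.654)/(1+0.98001×0.654) = 0.99578, so the speed is 0.996c.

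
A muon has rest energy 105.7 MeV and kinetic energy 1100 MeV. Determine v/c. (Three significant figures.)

γ = 1 + K/(mc²) = 1 + 1100/105.7 = 11.407.
β = √(1 − 1/γ²) = √(1 − 0.00768523) = √0.99231477 = 0.996.

0.996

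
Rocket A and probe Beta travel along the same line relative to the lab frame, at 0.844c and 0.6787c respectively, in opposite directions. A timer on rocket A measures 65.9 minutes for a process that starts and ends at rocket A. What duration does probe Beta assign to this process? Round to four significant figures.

263.1 minutes

Speed of rocket A in probe Beta's frame: u = (v_A + v_B)/(1 + v_A v_B/c²) = (0.844 + 0.6787)/(1 + 0.844×0.6787) = 1.5227/1.5728228 = 0.96813; |u| = 0.96813c.
At |u| = 0.96813c, γ = (1 − 0.937276)^(−1/2) = 3.9929.
Rocket A's interval is proper; time dilation gives Δt_B = γΔτ = 3.9929 × 65.9 minutes = 263.1 minutes.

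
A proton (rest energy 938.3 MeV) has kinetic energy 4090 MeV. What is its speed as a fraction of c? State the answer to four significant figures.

0.9824c

K = (γ−1)mc², so γ = 1 + 4090/938.3 = 5.3589.
Then v/c = √(1 − γ⁻²) = √(1 − 0.0348216) = √0.9651784 = 0.9824.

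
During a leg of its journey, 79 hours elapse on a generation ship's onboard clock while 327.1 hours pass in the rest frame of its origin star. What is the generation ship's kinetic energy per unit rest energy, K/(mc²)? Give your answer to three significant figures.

γ = Δt/Δτ = 327.1/79 = 4.14051.
K/(mc²) = γ − 1 = 4.14051 − 1 = 3.14.

3.14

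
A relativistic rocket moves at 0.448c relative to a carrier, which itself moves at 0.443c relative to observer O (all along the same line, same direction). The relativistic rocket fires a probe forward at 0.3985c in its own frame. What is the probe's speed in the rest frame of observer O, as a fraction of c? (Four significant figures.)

Compose velocities in two stages. Stage 1 (into S'): u₁ = (0.3985+0.448)/(1+0.3985×0.448) = 0.71827.
Stage 2 (into S): u = (0.71827+0.443)/(1+0.71827×0.443) = 0.88096, so the speed is 0.8810c.

0.8810c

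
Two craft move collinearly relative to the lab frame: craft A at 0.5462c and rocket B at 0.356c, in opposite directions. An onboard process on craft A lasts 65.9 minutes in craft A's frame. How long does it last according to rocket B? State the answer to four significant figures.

The velocity of craft A relative to rocket B is (0.5462 + 0.356)c / (1 + 0.5462×0.356) = 0.75533c; relative speed 0.75533c.
γ for this relative speed: γ = 1/√(1 − 0.570523) = 1.5259.
The clock on craft A records proper time, so rocket B measures Δt = γΔτ = 1.5259 × 65.9 = 100.6 minutes.

100.6 minutes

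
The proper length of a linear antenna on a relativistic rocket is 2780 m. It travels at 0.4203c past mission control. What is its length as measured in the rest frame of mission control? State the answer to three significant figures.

Lorentz factor: γ = (1 − 0.17665209)^(−1/2) = 1.1021.
Along the direction of motion the measured length is L₀/γ = 2780/1.1021 = 2520 m.

2520 m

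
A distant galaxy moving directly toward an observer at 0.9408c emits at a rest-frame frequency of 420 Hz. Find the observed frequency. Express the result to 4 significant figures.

2405 Hz

Relativistic Doppler (source moving toward): f_obs = f_src · √((1+β)/(1−β)).
With β = 0.9408: factor = √(1.9408/0.0592) = 5.7257.
f_obs = 420 × 5.7257 = 2405 Hz.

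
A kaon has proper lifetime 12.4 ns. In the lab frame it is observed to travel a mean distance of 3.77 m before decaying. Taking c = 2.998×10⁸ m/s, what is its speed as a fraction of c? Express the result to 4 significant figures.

Let x = d/(cτ) = 3.770 m / (2.998×10⁸ m/s × 1.240×10^-8 s) = 1.0141. Since d = βγcτ, x = βγ = β/√(1−β²).
Solving: β² = x²/(1+x²) = 1.0284/2.0284 = 0.507001, so β = 0.7120.

0.7120c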